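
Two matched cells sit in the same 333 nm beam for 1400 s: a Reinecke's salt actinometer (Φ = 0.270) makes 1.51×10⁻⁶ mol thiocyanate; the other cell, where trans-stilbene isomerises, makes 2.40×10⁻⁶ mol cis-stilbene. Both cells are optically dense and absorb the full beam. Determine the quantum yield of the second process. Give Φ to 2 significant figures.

Φ = 0.43

Photons absorbed by the actinometer: 1.51×10⁻⁶ / 0.270 = 5.593×10⁻⁶ mol.
Φ(unknown) = 2.40×10⁻⁶ / 5.593×10⁻⁶ = 0.43.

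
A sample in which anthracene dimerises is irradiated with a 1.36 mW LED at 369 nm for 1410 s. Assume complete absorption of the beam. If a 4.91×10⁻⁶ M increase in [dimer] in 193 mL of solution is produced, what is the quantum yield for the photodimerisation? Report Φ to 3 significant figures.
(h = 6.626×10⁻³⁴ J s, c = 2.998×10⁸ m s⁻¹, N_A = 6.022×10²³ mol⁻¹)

Product: (4.91×10⁻⁶ M)(0.193 L) = 9.476×10⁻⁷ mol.
Photon energy at 369 nm: hc/λ = (6.626×10⁻³⁴)(2.998×10⁸)/(369×10⁻⁹) = 5.383×10⁻¹⁹ J.
Energy delivered: (1.36 mW)(1410 s) = 1.918 J.
Photons incident: 1.918 / 5.383×10⁻¹⁹ = 3.563×10¹⁸, i.e. 3.563×10¹⁸/6.022×10²³ = 5.917×10⁻⁶ mol.
Φ = 9.476×10⁻⁷ mol / 5.917×10⁻⁶ mol photons = 0.160.

Φ = 0.160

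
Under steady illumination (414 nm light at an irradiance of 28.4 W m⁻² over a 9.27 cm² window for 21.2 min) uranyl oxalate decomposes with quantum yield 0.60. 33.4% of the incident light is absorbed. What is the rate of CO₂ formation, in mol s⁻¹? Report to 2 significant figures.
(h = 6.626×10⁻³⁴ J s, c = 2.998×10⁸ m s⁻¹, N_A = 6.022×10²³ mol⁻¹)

Photon energy at 414 nm: hc/λ = (6.626×10⁻³⁴)(2.998×10⁸)/(414×10⁻⁹) = 4.798×10⁻¹⁹ J.
Energy delivered: (28.4 W m⁻²)(9.27×10⁻⁴ m²)(1272 s) = 33.49 J.
Photons incident: 33.49 / 4.798×10⁻¹⁹ = 6.980×10¹⁹, i.e. 6.980×10¹⁹/6.022×10²³ = 1.159×10⁻⁴ mol.
Photons absorbed: 0.334 × 1.159×10⁻⁴ = 3.871×10⁻⁵ mol.
Product formed: 0.60 × 3.871×10⁻⁵ = 2.323×10⁻⁵ mol.
Rate: 2.323×10⁻⁵ / 1272 s = 1.8×10⁻⁸ mol s⁻¹.

1.8×10⁻⁸ mol s⁻¹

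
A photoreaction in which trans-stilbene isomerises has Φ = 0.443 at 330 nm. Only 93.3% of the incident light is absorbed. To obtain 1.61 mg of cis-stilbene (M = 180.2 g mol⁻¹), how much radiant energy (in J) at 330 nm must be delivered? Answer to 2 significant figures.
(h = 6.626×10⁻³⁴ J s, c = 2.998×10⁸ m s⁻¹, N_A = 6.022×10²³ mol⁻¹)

Product: 1.61 mg / 180.2 g mol⁻¹ = 8.935×10⁻⁶ mol.
Photons that must be absorbed: 8.935×10⁻⁶ / 0.443 = 2.017×10⁻⁵ mol.
Incident photons needed: 2.017×10⁻⁵ / 0.933 = 2.162×10⁻⁵ mol.
Photon energy: hc/λ = 6.020×10⁻¹⁹ J; per mole, 3.625×10⁵ J mol⁻¹.
Energy required: 2.162×10⁻⁵ × 3.625×10⁵ = 7.8 J.

7.8 J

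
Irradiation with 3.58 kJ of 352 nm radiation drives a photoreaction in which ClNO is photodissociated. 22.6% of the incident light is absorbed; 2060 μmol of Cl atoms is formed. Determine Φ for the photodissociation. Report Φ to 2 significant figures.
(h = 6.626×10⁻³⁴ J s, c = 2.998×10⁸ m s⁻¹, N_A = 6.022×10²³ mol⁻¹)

Φ = 0.87

Product: 2060 μmol = 0.00206 mol.
Photon energy at 352 nm: hc/λ = (6.626×10⁻³⁴)(2.998×10⁸)/(352×10⁻⁹) = 5.643×10⁻¹⁹ J.
Incident energy: 3.58 kJ = 3580 J.
Photons incident: 3580 / 5.643×10⁻¹⁹ = 6.344×10²¹, i.e. 6.344×10²¹/6.022×10²³ = 0.01053 mol.
Photons absorbed: 0.226 × 0.01053 = 0.002380 mol.
Φ = 0.00206 mol / 0.002380 mol photons = 0.87.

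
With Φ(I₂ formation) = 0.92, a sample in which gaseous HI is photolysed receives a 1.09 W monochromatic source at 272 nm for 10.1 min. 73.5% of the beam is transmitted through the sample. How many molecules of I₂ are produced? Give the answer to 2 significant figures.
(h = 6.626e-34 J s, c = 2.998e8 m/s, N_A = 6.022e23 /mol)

Photon energy at 272 nm: hc/λ = (6.626e-34)(2.998e8)/(272e-9) = 7.303e-19 J.
Energy delivered: (1.09 W)(606 s) = 660.5 J.
Photons incident: 660.5 / 7.303e-19 = 9.044e20, i.e. 9.044e20/6.022e23 = 0.001502 mol.
Fraction absorbed: 1 − 73.5/100 = 0.2650.
Photons absorbed: 0.2650 × 0.001502 = 3.980e-4 mol.
Product: Φ × n_abs = 0.92 × 3.980e-4 = 3.662e-4 mol.
As a count: 3.662e-4 × 6.022e23 = 2.2e20.

2.2e20 molecules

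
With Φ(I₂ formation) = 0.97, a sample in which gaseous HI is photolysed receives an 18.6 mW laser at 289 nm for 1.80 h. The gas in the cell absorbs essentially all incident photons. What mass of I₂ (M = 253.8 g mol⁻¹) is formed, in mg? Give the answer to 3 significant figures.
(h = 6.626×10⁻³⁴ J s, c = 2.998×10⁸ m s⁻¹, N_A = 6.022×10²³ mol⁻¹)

71.7 mg

Photon energy at 289 nm: hc/λ = (6.626×10⁻³⁴)(2.998×10⁸)/(289×10⁻⁹) = 6.874×10⁻¹⁹ J.
Energy delivered: (18.6 mW)(6480 s) = 120.5 J.
Photons incident: 120.5 / 6.874×10⁻¹⁹ = 1.753×10²⁰, i.e. 1.753×10²⁰/6.022×10²³ = 2.911×10⁻⁴ mol.
Product: Φ × n_abs = 0.97 × 2.911×10⁻⁴ = 2.824×10⁻⁴ mol.
Mass: 2.824×10⁻⁴ × 253.8 = 0.07167 g = 71.7 mg.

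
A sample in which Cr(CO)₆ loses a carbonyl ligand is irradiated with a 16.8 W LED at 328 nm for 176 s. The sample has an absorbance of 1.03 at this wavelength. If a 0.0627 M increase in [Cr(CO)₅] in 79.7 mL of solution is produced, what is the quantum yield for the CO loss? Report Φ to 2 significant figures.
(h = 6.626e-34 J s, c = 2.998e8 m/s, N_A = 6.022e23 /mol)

Φ = 0.68

Product: (0.0627 M)(0.0797 L) = 0.004997 mol.
Photon energy at 328 nm: hc/λ = (6.626e-34)(2.998e8)/(328e-9) = 6.056e-19 J.
Energy delivered: (16.8 W)(176 s) = 2957 J.
Photons incident: 2957 / 6.056e-19 = 4.883e21, i.e. 4.883e21/6.022e23 = 0.008109 mol.
Fraction absorbed: 1 − 10^(−1.03) = 0.9067.
Photons absorbed: 0.9067 × 0.008109 = 0.007352 mol.
Φ = 0.004997 mol / 0.007352 mol photons = 0.68.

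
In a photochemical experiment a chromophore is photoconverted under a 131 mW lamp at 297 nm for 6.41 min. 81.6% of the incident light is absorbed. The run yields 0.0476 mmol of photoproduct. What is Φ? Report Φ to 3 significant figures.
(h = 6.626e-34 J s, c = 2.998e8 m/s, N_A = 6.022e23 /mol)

Product: 0.0476 mmol = 4.76e-5 mol.
Photon energy at 297 nm: hc/λ = (6.626e-34)(2.998e8)/(297e-9) = 6.688e-19 J.
Energy delivered: (131 mW)(384.6 s) = 50.38 J.
Photons incident: 50.38 / 6.688e-19 = 7.533e19, i.e. 7.533e19/6.022e23 = 1.251e-4 mol.
Photons absorbed: 0.816 × 1.251e-4 = 1.021e-4 mol.
Φ = 4.76e-5 mol / 1.021e-4 mol photons = 0.466.

Φ = 0.466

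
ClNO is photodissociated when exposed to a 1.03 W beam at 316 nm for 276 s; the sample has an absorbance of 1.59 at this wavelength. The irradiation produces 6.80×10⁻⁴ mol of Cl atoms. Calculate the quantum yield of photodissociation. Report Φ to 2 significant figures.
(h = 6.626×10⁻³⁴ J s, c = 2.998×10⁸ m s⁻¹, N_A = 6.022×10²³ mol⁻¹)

Φ = 0.93

Photon energy at 316 nm: hc/λ = (6.626×10⁻³⁴)(2.998×10⁸)/(316×10⁻⁹) = 6.286×10⁻¹⁹ J.
Energy delivered: (1.03 W)(276 s) = 284.3 J.
Photons incident: 284.3 / 6.286×10⁻¹⁹ = 4.523×10²⁰, i.e. 4.523×10²⁰/6.022×10²³ = 7.511×10⁻⁴ mol.
Fraction absorbed: 1 − 10^(−1.59) = 0.9743.
Photons absorbed: 0.9743 × 7.511×10⁻⁴ = 7.318×10⁻⁴ mol.
Φ = 6.80×10⁻⁴ mol / 7.318×10⁻⁴ mol photons = 0.93.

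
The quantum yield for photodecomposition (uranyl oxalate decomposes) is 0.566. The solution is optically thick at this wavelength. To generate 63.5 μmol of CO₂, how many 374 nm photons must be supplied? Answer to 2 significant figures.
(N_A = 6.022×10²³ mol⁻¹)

Product: 63.5 μmol = 6.35×10⁻⁵ mol.
Photons that must be absorbed: 6.35×10⁻⁵ / 0.566 = 1.122×10⁻⁴ mol.
Photon count: 1.122×10⁻⁴ × 6.022×10²³ = 6.8×10¹⁹.

6.8×10¹⁹ photons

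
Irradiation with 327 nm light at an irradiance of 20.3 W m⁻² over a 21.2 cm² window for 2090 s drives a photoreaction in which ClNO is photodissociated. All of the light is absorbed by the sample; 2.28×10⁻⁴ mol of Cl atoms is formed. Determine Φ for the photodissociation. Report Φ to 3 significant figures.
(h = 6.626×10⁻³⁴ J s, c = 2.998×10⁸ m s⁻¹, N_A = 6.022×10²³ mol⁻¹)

Photon energy at 327 nm: hc/λ = (6.626×10⁻³⁴)(2.998×10⁸)/(327×10⁻⁹) = 6.075×10⁻¹⁹ J.
Energy delivered: (20.3 W m⁻²)(21.2×10⁻⁴ m²)(2090 s) = 89.95 J.
Photons incident: 89.95 / 6.075×10⁻¹⁹ = 1.481×10²⁰, i.e. 1.481×10²⁰/6.022×10²³ = 2.459×10⁻⁴ mol.
Φ = 2.28×10⁻⁴ mol / 2.459×10⁻⁴ mol photons = 0.927.

Φ = 0.927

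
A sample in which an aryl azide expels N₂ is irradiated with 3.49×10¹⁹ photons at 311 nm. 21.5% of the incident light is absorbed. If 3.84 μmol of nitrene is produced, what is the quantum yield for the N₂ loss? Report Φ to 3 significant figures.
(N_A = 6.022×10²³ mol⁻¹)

Φ = 0.308

Product: 3.84 μmol = 3.84×10⁻⁶ mol.
Moles of photons: 3.49×10¹⁹ / 6.022×10²³ = 5.795×10⁻⁵ mol.
Photons absorbed: 0.215 × 5.795×10⁻⁵ = 1.246×10⁻⁵ mol.
Φ = 3.84×10⁻⁶ mol / 1.246×10⁻⁵ mol photons = 0.308.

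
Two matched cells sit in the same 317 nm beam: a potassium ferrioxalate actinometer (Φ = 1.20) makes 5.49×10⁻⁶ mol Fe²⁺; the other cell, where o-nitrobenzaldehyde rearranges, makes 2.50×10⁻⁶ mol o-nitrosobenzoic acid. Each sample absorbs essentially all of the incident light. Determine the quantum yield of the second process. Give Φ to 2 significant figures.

Photons absorbed by the actinometer: 5.49×10⁻⁶ / 1.20 = 4.575×10⁻⁶ mol.
Φ(unknown) = 2.50×10⁻⁶ / 4.575×10⁻⁶ = 0.55.

Φ = 0.55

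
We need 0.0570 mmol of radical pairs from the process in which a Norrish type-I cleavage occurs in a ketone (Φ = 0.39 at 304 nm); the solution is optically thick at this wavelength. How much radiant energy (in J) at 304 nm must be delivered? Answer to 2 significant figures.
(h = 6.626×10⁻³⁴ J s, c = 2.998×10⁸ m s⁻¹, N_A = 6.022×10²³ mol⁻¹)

Product: 0.0570 mmol = 5.70×10⁻⁵ mol.
Photons that must be absorbed: 5.70×10⁻⁵ / 0.39 = 1.462×10⁻⁴ mol.
Photon energy: hc/λ = 6.534×10⁻¹⁹ J; per mole, 3.935×10⁵ J mol⁻¹.
Energy required: 1.462×10⁻⁴ × 3.935×10⁵ = 58 J.

58 J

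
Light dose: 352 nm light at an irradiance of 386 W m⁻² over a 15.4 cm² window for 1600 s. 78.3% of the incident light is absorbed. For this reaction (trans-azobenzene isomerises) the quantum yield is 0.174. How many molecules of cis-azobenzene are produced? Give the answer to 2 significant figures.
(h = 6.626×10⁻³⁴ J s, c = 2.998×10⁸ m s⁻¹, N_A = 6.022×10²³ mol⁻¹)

2.3×10²⁰ molecules

Photon energy at 352 nm: hc/λ = (6.626×10⁻³⁴)(2.998×10⁸)/(352×10⁻⁹) = 5.643×10⁻¹⁹ J.
Energy delivered: (386 W m⁻²)(15.4×10⁻⁴ m²)(1600 s) = 951.1 J.
Photons incident: 951.1 / 5.643×10⁻¹⁹ = 1.685×10²¹, i.e. 1.685×10²¹/6.022×10²³ = 0.002798 mol.
Photons absorbed: 0.783 × 0.002798 = 0.002191 mol.
Product: Φ × n_abs = 0.174 × 0.002191 = 3.812×10⁻⁴ mol.
As a count: 3.812×10⁻⁴ × 6.022×10²³ = 2.3×10²⁰.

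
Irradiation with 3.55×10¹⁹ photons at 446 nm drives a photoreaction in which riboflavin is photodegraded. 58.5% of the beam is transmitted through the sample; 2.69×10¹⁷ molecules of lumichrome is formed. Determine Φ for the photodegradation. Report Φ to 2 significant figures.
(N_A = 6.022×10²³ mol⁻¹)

Φ = 0.018

Product: 2.69×10¹⁷ / 6.022×10²³ = 4.467×10⁻⁷ mol.
Moles of photons: 3.55×10¹⁹ / 6.022×10²³ = 5.895×10⁻⁵ mol.
Fraction absorbed: 1 − 58.5/100 = 0.4150.
Photons absorbed: 0.4150 × 5.895×10⁻⁵ = 2.446×10⁻⁵ mol.
Φ = 4.467×10⁻⁷ mol / 2.446×10⁻⁵ mol photons = 0.018.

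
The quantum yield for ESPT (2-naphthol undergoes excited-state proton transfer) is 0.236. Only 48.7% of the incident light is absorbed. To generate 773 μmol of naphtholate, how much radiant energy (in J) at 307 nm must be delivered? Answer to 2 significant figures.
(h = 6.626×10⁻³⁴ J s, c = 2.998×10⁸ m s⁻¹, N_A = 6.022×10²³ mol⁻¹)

Product: 773 μmol = 7.73×10⁻⁴ mol.
Photons that must be absorbed: 7.73×10⁻⁴ / 0.236 = 0.003275 mol.
Incident photons needed: 0.003275 / 0.487 = 0.006725 mol.
Photon energy: hc/λ = 6.471×10⁻¹⁹ J; per mole, 3.897×10⁵ J mol⁻¹.
Energy required: 0.006725 × 3.897×10⁵ = 2600 J.

2600 J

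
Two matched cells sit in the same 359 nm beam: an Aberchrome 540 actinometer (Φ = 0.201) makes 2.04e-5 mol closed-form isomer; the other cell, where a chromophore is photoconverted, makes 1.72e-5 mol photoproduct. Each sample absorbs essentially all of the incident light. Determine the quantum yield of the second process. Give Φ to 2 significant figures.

Φ = 0.17

Photons absorbed by the actinometer: 2.04e-5 / 0.201 = 1.015e-4 mol.
Φ(unknown) = 1.72e-5 / 1.015e-4 = 0.17.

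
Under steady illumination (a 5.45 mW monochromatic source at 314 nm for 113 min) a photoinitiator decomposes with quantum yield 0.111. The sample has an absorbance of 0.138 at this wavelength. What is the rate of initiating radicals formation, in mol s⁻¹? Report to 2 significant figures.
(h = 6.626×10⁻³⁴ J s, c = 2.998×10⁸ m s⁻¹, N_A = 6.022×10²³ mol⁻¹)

4.3×10⁻¹⁰ mol s⁻¹

Photon energy at 314 nm: hc/λ = (6.626×10⁻³⁴)(2.998×10⁸)/(314×10⁻⁹) = 6.326×10⁻¹⁹ J.
Energy delivered: (5.45 mW)(6780 s) = 36.95 J.
Photons incident: 36.95 / 6.326×10⁻¹⁹ = 5.841×10¹⁹, i.e. 5.841×10¹⁹/6.022×10²³ = 9.699×10⁻⁵ mol.
Fraction absorbed: 1 − 10^(−0.138) = 0.2722.
Photons absorbed: 0.2722 × 9.699×10⁻⁵ = 2.640×10⁻⁵ mol.
Product formed: 0.111 × 2.640×10⁻⁵ = 2.930×10⁻⁶ mol.
Rate: 2.930×10⁻⁶ / 6780 s = 4.3×10⁻¹⁰ mol s⁻¹.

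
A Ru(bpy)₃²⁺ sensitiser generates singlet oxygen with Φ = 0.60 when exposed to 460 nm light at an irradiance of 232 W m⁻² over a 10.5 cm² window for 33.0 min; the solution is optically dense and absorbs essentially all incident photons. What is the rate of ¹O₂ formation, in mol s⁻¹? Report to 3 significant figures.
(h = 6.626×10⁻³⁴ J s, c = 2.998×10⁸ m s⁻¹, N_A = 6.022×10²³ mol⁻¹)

5.62×10⁻⁷ mol s⁻¹

Photon energy at 460 nm: hc/λ = (6.626×10⁻³⁴)(2.998×10⁸)/(460×10⁻⁹) = 4.318×10⁻¹⁹ J.
Energy delivered: (232 W m⁻²)(10.5×10⁻⁴ m²)(1980 s) = 482.3 J.
Photons incident: 482.3 / 4.318×10⁻¹⁹ = 1.117×10²¹, i.e. 1.117×10²¹/6.022×10²³ = 0.001855 mol.
Product formed: 0.60 × 0.001855 = 0.001113 mol.
Rate: 0.001113 / 1980 s = 5.62×10⁻⁷ mol s⁻¹.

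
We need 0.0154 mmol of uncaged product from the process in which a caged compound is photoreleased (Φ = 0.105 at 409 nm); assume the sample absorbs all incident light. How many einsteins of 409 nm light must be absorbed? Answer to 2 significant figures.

Product: 0.0154 mmol = 1.54e-5 mol.
Photons that must be absorbed: 1.54e-5 / 0.105 = 1.467e-4 mol.

1.5e-4 einstein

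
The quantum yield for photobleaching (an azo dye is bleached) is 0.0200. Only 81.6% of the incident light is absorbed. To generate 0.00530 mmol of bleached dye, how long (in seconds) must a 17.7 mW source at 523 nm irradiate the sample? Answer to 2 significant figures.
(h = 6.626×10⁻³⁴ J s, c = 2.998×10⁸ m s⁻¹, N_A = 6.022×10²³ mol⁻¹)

t ≈ 4200 s

Product: 0.00530 mmol = 5.30×10⁻⁶ mol.
Photons that must be absorbed: 5.30×10⁻⁶ / 0.0200 = 2.650×10⁻⁴ mol.
Incident photons needed: 2.650×10⁻⁴ / 0.816 = 3.248×10⁻⁴ mol.
Photon energy: hc/λ = 3.798×10⁻¹⁹ J; per mole, 2.287×10⁵ J mol⁻¹.
Energy required: 3.248×10⁻⁴ × 2.287×10⁵ = 74.28 J.
Time: 74.28 J / 0.0177 W = 4200 s.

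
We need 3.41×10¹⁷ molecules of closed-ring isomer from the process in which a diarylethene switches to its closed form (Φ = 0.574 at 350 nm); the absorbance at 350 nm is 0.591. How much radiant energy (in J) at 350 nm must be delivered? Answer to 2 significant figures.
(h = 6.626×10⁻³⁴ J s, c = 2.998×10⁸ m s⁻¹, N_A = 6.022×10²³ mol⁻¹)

0.45 J

Product: 3.41×10¹⁷ / 6.022×10²³ = 5.663×10⁻⁷ mol.
Photons that must be absorbed: 5.663×10⁻⁷ / 0.574 = 9.866×10⁻⁷ mol.
Fraction absorbed: 1 − 10^(−0.591) = 0.7436.
Incident photons needed: 9.866×10⁻⁷ / 0.7436 = 1.327×10⁻⁶ mol.
Photon energy: hc/λ = 5.676×10⁻¹⁹ J; per mole, 3.418×10⁵ J mol⁻¹.
Energy required: 1.327×10⁻⁶ × 3.418×10⁵ = 0.45 J.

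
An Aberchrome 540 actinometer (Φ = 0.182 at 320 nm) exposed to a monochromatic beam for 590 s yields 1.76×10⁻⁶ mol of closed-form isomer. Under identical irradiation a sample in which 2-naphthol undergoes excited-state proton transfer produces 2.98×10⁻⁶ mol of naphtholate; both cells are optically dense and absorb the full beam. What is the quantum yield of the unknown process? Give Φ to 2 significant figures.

Photons absorbed by the actinometer: 1.76×10⁻⁶ / 0.182 = 9.670×10⁻⁶ mol.
Φ(unknown) = 2.98×10⁻⁶ / 9.670×10⁻⁶ = 0.31.

Φ = 0.31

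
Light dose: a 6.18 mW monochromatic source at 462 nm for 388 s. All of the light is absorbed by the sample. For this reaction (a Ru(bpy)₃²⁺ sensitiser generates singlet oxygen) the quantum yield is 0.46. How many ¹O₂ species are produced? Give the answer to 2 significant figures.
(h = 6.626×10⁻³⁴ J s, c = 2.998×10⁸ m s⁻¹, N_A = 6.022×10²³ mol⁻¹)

2.6×10¹⁸ species

Photon energy at 462 nm: hc/λ = (6.626×10⁻³⁴)(2.998×10⁸)/(462×10⁻⁹) = 4.300×10⁻¹⁹ J.
Energy delivered: (6.18 mW)(388 s) = 2.398 J.
Photons incident: 2.398 / 4.300×10⁻¹⁹ = 5.577×10¹⁸, i.e. 5.577×10¹⁸/6.022×10²³ = 9.261×10⁻⁶ mol.
Product: Φ × n_abs = 0.46 × 9.261×10⁻⁶ = 4.260×10⁻⁶ mol.
As a count: 4.260×10⁻⁶ × 6.022×10²³ = 2.6×10¹⁸.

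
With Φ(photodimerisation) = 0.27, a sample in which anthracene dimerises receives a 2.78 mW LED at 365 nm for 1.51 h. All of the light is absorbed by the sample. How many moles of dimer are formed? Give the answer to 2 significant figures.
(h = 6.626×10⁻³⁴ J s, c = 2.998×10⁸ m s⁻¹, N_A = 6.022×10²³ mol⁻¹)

1.2×10⁻⁵ mol

Photon energy at 365 nm: hc/λ = (6.626×10⁻³⁴)(2.998×10⁸)/(365×10⁻⁹) = 5.442×10⁻¹⁹ J.
Energy delivered: (2.78 mW)(5436 s) = 15.11 J.
Photons incident: 15.11 / 5.442×10⁻¹⁹ = 2.777×10¹⁹, i.e. 2.777×10¹⁹/6.022×10²³ = 4.611×10⁻⁵ mol.
Product: Φ × n_abs = 0.27 × 4.611×10⁻⁵ = 1.245×10⁻⁵ mol.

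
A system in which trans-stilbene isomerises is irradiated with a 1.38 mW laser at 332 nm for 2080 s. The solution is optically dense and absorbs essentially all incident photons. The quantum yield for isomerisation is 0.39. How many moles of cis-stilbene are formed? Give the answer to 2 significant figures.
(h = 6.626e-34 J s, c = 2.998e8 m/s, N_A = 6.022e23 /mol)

3.1e-6 mol

Photon energy at 332 nm: hc/λ = (6.626e-34)(2.998e8)/(332e-9) = 5.983e-19 J.
Energy delivered: (1.38 mW)(2080 s) = 2.870 J.
Photons incident: 2.870 / 5.983e-19 = 4.797e18, i.e. 4.797e18/6.022e23 = 7.966e-6 mol.
Product: Φ × n_abs = 0.39 × 7.966e-6 = 3.107e-6 mol.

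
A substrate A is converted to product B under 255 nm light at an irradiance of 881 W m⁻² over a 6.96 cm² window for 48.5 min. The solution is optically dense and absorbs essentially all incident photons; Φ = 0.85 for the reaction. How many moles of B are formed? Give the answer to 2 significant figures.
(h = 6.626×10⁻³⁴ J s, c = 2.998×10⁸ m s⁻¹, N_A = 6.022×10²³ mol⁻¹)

0.0032 mol

Photon energy at 255 nm: hc/λ = (6.626×10⁻³⁴)(2.998×10⁸)/(255×10⁻⁹) = 7.790×10⁻¹⁹ J.
Energy delivered: (881 W m⁻²)(6.96×10⁻⁴ m²)(2910 s) = 1784 J.
Photons incident: 1784 / 7.790×10⁻¹⁹ = 2.290×10²¹, i.e. 2.290×10²¹/6.022×10²³ = 0.003803 mol.
Product: Φ × n_abs = 0.85 × 0.003803 = 0.003233 mol.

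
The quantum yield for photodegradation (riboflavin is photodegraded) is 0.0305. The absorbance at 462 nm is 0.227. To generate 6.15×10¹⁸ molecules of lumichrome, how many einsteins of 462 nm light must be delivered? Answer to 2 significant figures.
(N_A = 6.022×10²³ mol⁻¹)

8.2×10⁻⁴ einstein

Product: 6.15×10¹⁸ / 6.022×10²³ = 1.021×10⁻⁵ mol.
Photons that must be absorbed: 1.021×10⁻⁵ / 0.0305 = 3.348×10⁻⁴ mol.
Fraction absorbed: 1 − 10^(−0.227) = 0.4071.
Incident photons needed: 3.348×10⁻⁴ / 0.4071 = 8.224×10⁻⁴ mol.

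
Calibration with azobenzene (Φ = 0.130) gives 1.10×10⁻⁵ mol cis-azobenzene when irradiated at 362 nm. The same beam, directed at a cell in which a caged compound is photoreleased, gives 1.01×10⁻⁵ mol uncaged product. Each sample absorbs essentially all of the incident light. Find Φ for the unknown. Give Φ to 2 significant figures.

Photons absorbed by the actinometer: 1.10×10⁻⁵ / 0.130 = 8.462×10⁻⁵ mol.
Φ(unknown) = 1.01×10⁻⁵ / 8.462×10⁻⁵ = 0.12.

Φ = 0.12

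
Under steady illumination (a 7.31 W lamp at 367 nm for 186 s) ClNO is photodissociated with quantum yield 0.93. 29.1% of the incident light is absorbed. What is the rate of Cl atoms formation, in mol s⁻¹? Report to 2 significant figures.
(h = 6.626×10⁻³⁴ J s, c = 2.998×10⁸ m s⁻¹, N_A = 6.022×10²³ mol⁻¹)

Photon energy at 367 nm: hc/λ = (6.626×10⁻³⁴)(2.998×10⁸)/(367×10⁻⁹) = 5.413×10⁻¹⁹ J.
Energy delivered: (7.31 W)(186 s) = 1360 J.
Photons incident: 1360 / 5.413×10⁻¹⁹ = 2.512×10²¹, i.e. 2.512×10²¹/6.022×10²³ = 0.004171 mol.
Photons absorbed: 0.291 × 0.004171 = 0.001214 mol.
Product formed: 0.93 × 0.001214 = 0.001129 mol.
Rate: 0.001129 / 186 s = 6.1×10⁻⁶ mol s⁻¹.

6.1×10⁻⁶ mol s⁻¹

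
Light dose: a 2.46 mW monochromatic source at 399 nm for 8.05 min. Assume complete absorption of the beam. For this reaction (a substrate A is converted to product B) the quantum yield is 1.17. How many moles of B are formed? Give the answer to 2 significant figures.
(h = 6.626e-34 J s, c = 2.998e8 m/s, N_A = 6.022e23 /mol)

Photon energy at 399 nm: hc/λ = (6.626e-34)(2.998e8)/(399e-9) = 4.979e-19 J.
Energy delivered: (2.46 mW)(483 s) = 1.188 J.
Photons incident: 1.188 / 4.979e-19 = 2.386e18, i.e. 2.386e18/6.022e23 = 3.962e-6 mol.
Product: Φ × n_abs = 1.17 × 3.962e-6 = 4.636e-6 mol.

4.6e-6 mol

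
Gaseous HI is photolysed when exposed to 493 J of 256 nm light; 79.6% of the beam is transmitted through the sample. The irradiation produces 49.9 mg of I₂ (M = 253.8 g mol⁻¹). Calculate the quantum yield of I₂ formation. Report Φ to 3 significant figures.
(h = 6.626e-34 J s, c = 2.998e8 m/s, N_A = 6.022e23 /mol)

Φ = 0.914

Product: 49.9 mg / 253.8 g mol⁻¹ = 1.966e-4 mol.
Photon energy at 256 nm: hc/λ = (6.626e-34)(2.998e8)/(256e-9) = 7.760e-19 J.
Photons incident: 493 / 7.760e-19 = 6.353e20, i.e. 6.353e20/6.022e23 = 0.001055 mol.
Fraction absorbed: 1 − 79.6/100 = 0.2040.
Photons absorbed: 0.2040 × 0.001055 = 2.152e-4 mol.
Φ = 1.966e-4 mol / 2.152e-4 mol photons = 0.914.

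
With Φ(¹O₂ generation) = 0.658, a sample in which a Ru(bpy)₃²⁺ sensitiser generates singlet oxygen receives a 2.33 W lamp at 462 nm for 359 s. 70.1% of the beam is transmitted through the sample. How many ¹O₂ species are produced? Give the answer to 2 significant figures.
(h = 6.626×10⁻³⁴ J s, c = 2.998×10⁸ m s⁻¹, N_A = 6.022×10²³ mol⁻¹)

3.8×10²⁰ species

Photon energy at 462 nm: hc/λ = (6.626×10⁻³⁴)(2.998×10⁸)/(462×10⁻⁹) = 4.300×10⁻¹⁹ J.
Energy delivered: (2.33 W)(359 s) = 836.5 J.
Photons incident: 836.5 / 4.300×10⁻¹⁹ = 1.945×10²¹, i.e. 1.945×10²¹/6.022×10²³ = 0.003230 mol.
Fraction absorbed: 1 − 70.1/100 = 0.2990.
Photons absorbed: 0.2990 × 0.003230 = 9.658×10⁻⁴ mol.
Product: Φ × n_abs = 0.658 × 9.658×10⁻⁴ = 6.355×10⁻⁴ mol.
As a count: 6.355×10⁻⁴ × 6.022×10²³ = 3.8×10²⁰.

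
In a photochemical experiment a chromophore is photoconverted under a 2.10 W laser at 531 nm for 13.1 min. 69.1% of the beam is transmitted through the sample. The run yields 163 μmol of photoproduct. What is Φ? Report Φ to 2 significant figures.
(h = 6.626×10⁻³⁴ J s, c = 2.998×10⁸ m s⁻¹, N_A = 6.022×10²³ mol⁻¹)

Φ = 0.072

Product: 163 μmol = 1.63×10⁻⁴ mol.
Photon energy at 531 nm: hc/λ = (6.626×10⁻³⁴)(2.998×10⁸)/(531×10⁻⁹) = 3.741×10⁻¹⁹ J.
Energy delivered: (2.10 W)(786 s) = 1651 J.
Photons incident: 1651 / 3.741×10⁻¹⁹ = 4.413×10²¹, i.e. 4.413×10²¹/6.022×10²³ = 0.007328 mol.
Fraction absorbed: 1 − 69.1/100 = 0.3090.
Photons absorbed: 0.3090 × 0.007328 = 0.002264 mol.
Φ = 1.63×10⁻⁴ mol / 0.002264 mol photons = 0.072.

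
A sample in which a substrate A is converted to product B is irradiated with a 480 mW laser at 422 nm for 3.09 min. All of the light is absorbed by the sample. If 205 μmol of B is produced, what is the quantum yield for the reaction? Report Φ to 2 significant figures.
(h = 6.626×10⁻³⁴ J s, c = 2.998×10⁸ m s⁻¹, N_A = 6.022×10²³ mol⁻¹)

Product: 205 μmol = 2.05×10⁻⁴ mol.
Photon energy at 422 nm: hc/λ = (6.626×10⁻³⁴)(2.998×10⁸)/(422×10⁻⁹) = 4.707×10⁻¹⁹ J.
Energy delivered: (480 mW)(185.4 s) = 88.99 J.
Photons incident: 88.99 / 4.707×10⁻¹⁹ = 1.891×10²⁰, i.e. 1.891×10²⁰/6.022×10²³ = 3.140×10⁻⁴ mol.
Φ = 2.05×10⁻⁴ mol / 3.140×10⁻⁴ mol photons = 0.65.

Φ = 0.65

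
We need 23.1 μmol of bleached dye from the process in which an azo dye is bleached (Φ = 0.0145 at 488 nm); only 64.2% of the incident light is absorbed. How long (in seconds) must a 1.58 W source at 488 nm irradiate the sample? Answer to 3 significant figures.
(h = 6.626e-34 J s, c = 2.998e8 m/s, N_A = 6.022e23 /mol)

Product: 23.1 μmol = 2.31e-5 mol.
Photons that must be absorbed: 2.31e-5 / 0.0145 = 0.001593 mol.
Incident photons needed: 0.001593 / 0.642 = 0.002481 mol.
Photon energy: hc/λ = 4.071e-19 J; per mole, 2.452e5 J mol⁻¹.
Energy required: 0.002481 × 2.452e5 = 608.3 J.
Time: 608.3 J / 1.58 W = 385 s.

t ≈ 385 s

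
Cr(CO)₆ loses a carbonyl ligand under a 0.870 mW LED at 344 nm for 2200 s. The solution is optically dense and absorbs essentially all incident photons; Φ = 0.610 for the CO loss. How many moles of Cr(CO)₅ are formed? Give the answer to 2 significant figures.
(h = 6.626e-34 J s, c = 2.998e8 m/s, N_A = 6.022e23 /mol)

Photon energy at 344 nm: hc/λ = (6.626e-34)(2.998e8)/(344e-9) = 5.775e-19 J.
Energy delivered: (0.870 mW)(2200 s) = 1.914 J.
Photons incident: 1.914 / 5.775e-19 = 3.314e18, i.e. 3.314e18/6.022e23 = 5.503e-6 mol.
Product: Φ × n_abs = 0.610 × 5.503e-6 = 3.357e-6 mol.

3.4e-6 mol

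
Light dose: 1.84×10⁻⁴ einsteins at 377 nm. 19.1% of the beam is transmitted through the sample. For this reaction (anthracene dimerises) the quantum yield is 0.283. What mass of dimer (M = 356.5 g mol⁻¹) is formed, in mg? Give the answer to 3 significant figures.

Fraction absorbed: 1 − 19.1/100 = 0.8090.
Photons absorbed: 0.8090 × 1.84×10⁻⁴ = 1.489×10⁻⁴ mol.
Product: Φ × n_abs = 0.283 × 1.489×10⁻⁴ = 4.214×10⁻⁵ mol.
Mass: 4.214×10⁻⁵ × 356.5 = 0.01502 g = 15.0 mg.

15.0 mg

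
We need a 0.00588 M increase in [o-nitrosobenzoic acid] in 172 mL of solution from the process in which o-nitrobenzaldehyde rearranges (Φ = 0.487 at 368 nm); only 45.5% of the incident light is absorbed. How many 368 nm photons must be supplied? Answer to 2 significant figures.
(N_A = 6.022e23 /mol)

2.7e21 photons

Product: (0.00588 M)(0.172 L) = 0.001011 mol.
Photons that must be absorbed: 0.001011 / 0.487 = 0.002076 mol.
Incident photons needed: 0.002076 / 0.455 = 0.004563 mol.
Photon count: 0.004563 × 6.022e23 = 2.7e21.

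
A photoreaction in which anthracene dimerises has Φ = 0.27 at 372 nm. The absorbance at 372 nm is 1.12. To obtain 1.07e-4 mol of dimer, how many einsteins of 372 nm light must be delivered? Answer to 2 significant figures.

Photons that must be absorbed: 1.07e-4 / 0.27 = 3.963e-4 mol.
Fraction absorbed: 1 − 10^(−1.12) = 0.9241.
Incident photons needed: 3.963e-4 / 0.9241 = 4.288e-4 mol.

4.3e-4 einstein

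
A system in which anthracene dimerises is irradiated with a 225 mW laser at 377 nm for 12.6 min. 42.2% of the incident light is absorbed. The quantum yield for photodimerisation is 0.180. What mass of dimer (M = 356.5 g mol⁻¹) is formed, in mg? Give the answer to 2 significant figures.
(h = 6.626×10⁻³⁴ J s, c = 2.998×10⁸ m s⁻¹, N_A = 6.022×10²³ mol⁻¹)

Photon energy at 377 nm: hc/λ = (6.626×10⁻³⁴)(2.998×10⁸)/(377×10⁻⁹) = 5.269×10⁻¹⁹ J.
Energy delivered: (225 mW)(756 s) = 170.1 J.
Photons incident: 170.1 / 5.269×10⁻¹⁹ = 3.228×10²⁰, i.e. 3.228×10²⁰/6.022×10²³ = 5.360×10⁻⁴ mol.
Photons absorbed: 0.422 × 5.360×10⁻⁴ = 2.262×10⁻⁴ mol.
Product: Φ × n_abs = 0.180 × 2.262×10⁻⁴ = 4.072×10⁻⁵ mol.
Mass: 4.072×10⁻⁵ × 356.5 = 0.01452 g = 15 mg.

15 mg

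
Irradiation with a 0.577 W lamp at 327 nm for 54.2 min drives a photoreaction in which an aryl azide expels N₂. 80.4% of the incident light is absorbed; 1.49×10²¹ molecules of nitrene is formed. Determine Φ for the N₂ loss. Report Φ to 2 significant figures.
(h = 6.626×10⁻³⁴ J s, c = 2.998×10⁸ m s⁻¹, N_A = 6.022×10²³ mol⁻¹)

Product: 1.49×10²¹ / 6.022×10²³ = 0.002474 mol.
Photon energy at 327 nm: hc/λ = (6.626×10⁻³⁴)(2.998×10⁸)/(327×10⁻⁹) = 6.075×10⁻¹⁹ J.
Energy delivered: (0.577 W)(3252 s) = 1876 J.
Photons incident: 1876 / 6.075×10⁻¹⁹ = 3.088×10²¹, i.e. 3.088×10²¹/6.022×10²³ = 0.005128 mol.
Photons absorbed: 0.804 × 0.005128 = 0.004123 mol.
Φ = 0.002474 mol / 0.004123 mol photons = 0.60.

Φ = 0.60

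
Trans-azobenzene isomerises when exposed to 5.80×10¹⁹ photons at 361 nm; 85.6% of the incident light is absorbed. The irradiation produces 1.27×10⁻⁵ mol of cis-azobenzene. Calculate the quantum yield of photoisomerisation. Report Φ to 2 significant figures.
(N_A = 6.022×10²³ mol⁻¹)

Moles of photons: 5.80×10¹⁹ / 6.022×10²³ = 9.631×10⁻⁵ mol.
Photons absorbed: 0.856 × 9.631×10⁻⁵ = 8.244×10⁻⁵ mol.
Φ = 1.27×10⁻⁵ mol / 8.244×10⁻⁵ mol photons = 0.15.

Φ = 0.15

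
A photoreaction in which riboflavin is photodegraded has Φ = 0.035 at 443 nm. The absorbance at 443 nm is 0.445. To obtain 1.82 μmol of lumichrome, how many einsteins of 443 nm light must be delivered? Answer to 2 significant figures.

8.1e-5 einstein

Product: 1.82 μmol = 1.82e-6 mol.
Photons that must be absorbed: 1.82e-6 / 0.035 = 5.200e-5 mol.
Fraction absorbed: 1 − 10^(−0.445) = 0.6411.
Incident photons needed: 5.200e-5 / 0.6411 = 8.111e-5 mol.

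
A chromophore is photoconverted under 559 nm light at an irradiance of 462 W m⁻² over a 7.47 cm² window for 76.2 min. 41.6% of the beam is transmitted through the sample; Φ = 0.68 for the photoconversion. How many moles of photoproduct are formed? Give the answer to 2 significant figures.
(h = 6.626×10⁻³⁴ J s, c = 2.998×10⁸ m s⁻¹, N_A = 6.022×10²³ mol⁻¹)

0.0029 mol

Photon energy at 559 nm: hc/λ = (6.626×10⁻³⁴)(2.998×10⁸)/(559×10⁻⁹) = 3.554×10⁻¹⁹ J.
Energy delivered: (462 W m⁻²)(7.47×10⁻⁴ m²)(4572 s) = 1578 J.
Photons incident: 1578 / 3.554×10⁻¹⁹ = 4.440×10²¹, i.e. 4.440×10²¹/6.022×10²³ = 0.007373 mol.
Fraction absorbed: 1 − 41.6/100 = 0.5840.
Photons absorbed: 0.5840 × 0.007373 = 0.004306 mol.
Product: Φ × n_abs = 0.68 × 0.004306 = 0.002928 mol.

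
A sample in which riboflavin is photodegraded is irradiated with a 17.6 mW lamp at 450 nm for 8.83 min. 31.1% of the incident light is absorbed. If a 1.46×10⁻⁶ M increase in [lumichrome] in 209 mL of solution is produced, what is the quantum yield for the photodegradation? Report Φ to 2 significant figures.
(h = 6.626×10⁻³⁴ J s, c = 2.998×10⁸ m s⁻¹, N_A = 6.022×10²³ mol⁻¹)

Φ = 0.028

Product: (1.46×10⁻⁶ M)(0.209 L) = 3.051×10⁻⁷ mol.
Photon energy at 450 nm: hc/λ = (6.626×10⁻³⁴)(2.998×10⁸)/(450×10⁻⁹) = 4.414×10⁻¹⁹ J.
Energy delivered: (17.6 mW)(529.8 s) = 9.324 J.
Photons incident: 9.324 / 4.414×10⁻¹⁹ = 2.112×10¹⁹, i.e. 2.112×10¹⁹/6.022×10²³ = 3.507×10⁻⁵ mol.
Photons absorbed: 0.311 × 3.507×10⁻⁵ = 1.091×10⁻⁵ mol.
Φ = 3.051×10⁻⁷ mol / 1.091×10⁻⁵ mol photons = 0.028.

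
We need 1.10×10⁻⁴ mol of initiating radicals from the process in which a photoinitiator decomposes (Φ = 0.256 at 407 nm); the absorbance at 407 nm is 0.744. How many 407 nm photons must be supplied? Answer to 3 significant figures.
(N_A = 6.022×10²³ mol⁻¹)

Photons that must be absorbed: 1.10×10⁻⁴ / 0.256 = 4.297×10⁻⁴ mol.
Fraction absorbed: 1 − 10^(−0.744) = 0.8197.
Incident photons needed: 4.297×10⁻⁴ / 0.8197 = 5.242×10⁻⁴ mol.
Photon count: 5.242×10⁻⁴ × 6.022×10²³ = 3.16×10²⁰.

3.16×10²⁰ photons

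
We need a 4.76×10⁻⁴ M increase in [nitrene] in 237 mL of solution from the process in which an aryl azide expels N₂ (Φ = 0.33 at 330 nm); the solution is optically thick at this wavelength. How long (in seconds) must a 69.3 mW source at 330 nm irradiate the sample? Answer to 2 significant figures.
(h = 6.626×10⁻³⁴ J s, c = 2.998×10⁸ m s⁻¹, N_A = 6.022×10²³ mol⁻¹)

t ≈ 1800 s

Product: (4.76×10⁻⁴ M)(0.237 L) = 1.128×10⁻⁴ mol.
Photons that must be absorbed: 1.128×10⁻⁴ / 0.33 = 3.418×10⁻⁴ mol.
Photon energy: hc/λ = 6.020×10⁻¹⁹ J; per mole, 3.625×10⁵ J mol⁻¹.
Energy required: 3.418×10⁻⁴ × 3.625×10⁵ = 123.9 J.
Time: 123.9 J / 0.0693 W = 1800 s.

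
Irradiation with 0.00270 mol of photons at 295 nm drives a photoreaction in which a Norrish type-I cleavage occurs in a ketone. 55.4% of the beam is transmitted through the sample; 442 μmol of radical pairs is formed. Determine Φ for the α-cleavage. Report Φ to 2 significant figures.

Product: 442 μmol = 4.42×10⁻⁴ mol.
Fraction absorbed: 1 − 55.4/100 = 0.4460.
Photons absorbed: 0.4460 × 0.00270 = 0.001204 mol.
Φ = 4.42×10⁻⁴ mol / 0.001204 mol photons = 0.37.

Φ = 0.37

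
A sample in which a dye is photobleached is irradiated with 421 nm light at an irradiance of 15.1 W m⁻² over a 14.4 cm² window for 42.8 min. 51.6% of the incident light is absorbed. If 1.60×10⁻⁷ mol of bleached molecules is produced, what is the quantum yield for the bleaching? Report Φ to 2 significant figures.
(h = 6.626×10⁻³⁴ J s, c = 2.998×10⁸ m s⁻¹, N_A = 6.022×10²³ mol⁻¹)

Φ = 0.0016

Photon energy at 421 nm: hc/λ = (6.626×10⁻³⁴)(2.998×10⁸)/(421×10⁻⁹) = 4.718×10⁻¹⁹ J.
Energy delivered: (15.1 W m⁻²)(14.4×10⁻⁴ m²)(2568 s) = 55.84 J.
Photons incident: 55.84 / 4.718×10⁻¹⁹ = 1.184×10²⁰, i.e. 1.184×10²⁰/6.022×10²³ = 1.966×10⁻⁴ mol.
Photons absorbed: 0.516 × 1.966×10⁻⁴ = 1.014×10⁻⁴ mol.
Φ = 1.60×10⁻⁷ mol / 1.014×10⁻⁴ mol photons = 0.0016.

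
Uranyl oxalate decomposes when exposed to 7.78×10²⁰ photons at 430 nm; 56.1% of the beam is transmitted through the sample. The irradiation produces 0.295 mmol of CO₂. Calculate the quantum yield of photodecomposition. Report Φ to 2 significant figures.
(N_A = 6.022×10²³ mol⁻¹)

Φ = 0.52

Product: 0.295 mmol = 2.95×10⁻⁴ mol.
Moles of photons: 7.78×10²⁰ / 6.022×10²³ = 0.001292 mol.
Fraction absorbed: 1 − 56.1/100 = 0.4390.
Photons absorbed: 0.4390 × 0.001292 = 5.672×10⁻⁴ mol.
Φ = 2.95×10⁻⁴ mol / 5.672×10⁻⁴ mol photons = 0.52.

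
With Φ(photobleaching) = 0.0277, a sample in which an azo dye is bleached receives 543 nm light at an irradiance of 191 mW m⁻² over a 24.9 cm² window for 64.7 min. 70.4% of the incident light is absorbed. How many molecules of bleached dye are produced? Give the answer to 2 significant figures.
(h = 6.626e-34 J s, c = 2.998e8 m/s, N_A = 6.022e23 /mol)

Photon energy at 543 nm: hc/λ = (6.626e-34)(2.998e8)/(543e-9) = 3.658e-19 J.
Energy delivered: (191 mW m⁻²)(24.9e-4 m²)(3882 s) = 1.846 J.
Photons incident: 1.846 / 3.658e-19 = 5.046e18, i.e. 5.046e18/6.022e23 = 8.379e-6 mol.
Photons absorbed: 0.704 × 8.379e-6 = 5.899e-6 mol.
Product: Φ × n_abs = 0.0277 × 5.899e-6 = 1.634e-7 mol.
As a count: 1.634e-7 × 6.022e23 = 9.8e16.

9.8e16 molecules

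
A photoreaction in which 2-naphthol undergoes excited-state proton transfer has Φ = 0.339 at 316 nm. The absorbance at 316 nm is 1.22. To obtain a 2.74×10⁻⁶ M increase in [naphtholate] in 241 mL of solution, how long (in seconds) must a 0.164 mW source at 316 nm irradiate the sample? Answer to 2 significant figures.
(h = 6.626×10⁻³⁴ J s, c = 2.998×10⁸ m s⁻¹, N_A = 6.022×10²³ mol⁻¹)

t ≈ 4800 s

Product: (2.74×10⁻⁶ M)(0.241 L) = 6.603×10⁻⁷ mol.
Photons that must be absorbed: 6.603×10⁻⁷ / 0.339 = 1.948×10⁻⁶ mol.
Fraction absorbed: 1 − 10^(−1.22) = 0.9397.
Incident photons needed: 1.948×10⁻⁶ / 0.9397 = 2.073×10⁻⁶ mol.
Photon energy: hc/λ = 6.286×10⁻¹⁹ J; per mole, 3.785×10⁵ J mol⁻¹.
Energy required: 2.073×10⁻⁶ × 3.785×10⁵ = 0.7846 J.
Time: 0.7846 J / 0.000164 W = 4800 s.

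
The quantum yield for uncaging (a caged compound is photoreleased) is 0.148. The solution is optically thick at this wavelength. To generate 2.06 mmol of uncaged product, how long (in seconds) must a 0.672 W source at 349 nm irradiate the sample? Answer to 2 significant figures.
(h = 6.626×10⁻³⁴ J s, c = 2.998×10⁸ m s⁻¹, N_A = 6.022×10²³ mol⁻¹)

t ≈ 7100 s

Product: 2.06 mmol = 0.00206 mol.
Photons that must be absorbed: 0.00206 / 0.148 = 0.01392 mol.
Photon energy: hc/λ = 5.692×10⁻¹⁹ J; per mole, 3.428×10⁵ J mol⁻¹.
Energy required: 0.01392 × 3.428×10⁵ = 4772 J.
Time: 4772 J / 0.672 W = 7100 s.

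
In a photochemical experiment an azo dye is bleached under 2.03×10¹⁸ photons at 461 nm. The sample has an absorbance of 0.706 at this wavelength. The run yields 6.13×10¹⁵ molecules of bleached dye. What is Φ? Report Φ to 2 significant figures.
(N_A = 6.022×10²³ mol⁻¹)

Product: 6.13×10¹⁵ / 6.022×10²³ = 1.018×10⁻⁸ mol.
Moles of photons: 2.03×10¹⁸ / 6.022×10²³ = 3.371×10⁻⁶ mol.
Fraction absorbed: 1 − 10^(−0.706) = 0.8032.
Photons absorbed: 0.8032 × 3.371×10⁻⁶ = 2.708×10⁻⁶ mol.
Φ = 1.018×10⁻⁸ mol / 2.708×10⁻⁶ mol photons = 0.0038.

Φ = 0.0038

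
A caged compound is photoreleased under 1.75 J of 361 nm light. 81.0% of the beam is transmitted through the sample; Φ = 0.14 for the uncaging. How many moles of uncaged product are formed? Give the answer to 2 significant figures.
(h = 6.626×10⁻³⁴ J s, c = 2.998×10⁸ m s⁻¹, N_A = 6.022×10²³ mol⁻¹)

1.4×10⁻⁷ mol

Photon energy at 361 nm: hc/λ = (6.626×10⁻³⁴)(2.998×10⁸)/(361×10⁻⁹) = 5.503×10⁻¹⁹ J.
Photons incident: 1.75 / 5.503×10⁻¹⁹ = 3.180×10¹⁸, i.e. 3.180×10¹⁸/6.022×10²³ = 5.281×10⁻⁶ mol.
Fraction absorbed: 1 − 81.0/100 = 0.1900.
Photons absorbed: 0.1900 × 5.281×10⁻⁶ = 1.003×10⁻⁶ mol.
Product: Φ × n_abs = 0.14 × 1.003×10⁻⁶ = 1.404×10⁻⁷ mol.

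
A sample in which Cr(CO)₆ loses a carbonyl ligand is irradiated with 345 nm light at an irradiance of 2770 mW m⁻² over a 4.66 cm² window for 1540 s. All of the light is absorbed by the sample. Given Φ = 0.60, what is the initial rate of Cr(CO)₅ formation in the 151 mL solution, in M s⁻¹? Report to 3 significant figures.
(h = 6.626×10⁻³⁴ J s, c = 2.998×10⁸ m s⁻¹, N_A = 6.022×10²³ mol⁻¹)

Photon energy at 345 nm: hc/λ = (6.626×10⁻³⁴)(2.998×10⁸)/(345×10⁻⁹) = 5.758×10⁻¹⁹ J.
Energy delivered: (2770 mW m⁻²)(4.66×10⁻⁴ m²)(1540 s) = 1.988 J.
Photons incident: 1.988 / 5.758×10⁻¹⁹ = 3.453×10¹⁸, i.e. 3.453×10¹⁸/6.022×10²³ = 5.734×10⁻⁶ mol.
Product formed: 0.60 × 5.734×10⁻⁶ = 3.440×10⁻⁶ mol.
Rate: 3.440×10⁻⁶ mol / (1540 s × 0.151 L) = 1.48×10⁻⁸ M s⁻¹.

1.48×10⁻⁸ M s⁻¹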